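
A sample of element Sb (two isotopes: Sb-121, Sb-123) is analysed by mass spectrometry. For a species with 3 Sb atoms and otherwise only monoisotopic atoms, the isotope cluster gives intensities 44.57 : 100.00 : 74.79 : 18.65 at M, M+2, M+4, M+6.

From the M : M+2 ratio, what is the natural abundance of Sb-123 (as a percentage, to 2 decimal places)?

If p is the fraction of Sb that is Sb-121, then I(M+2)/I(M) = [C(3,1)·p^2·(1−p)] / p^3 = 3·(1−p)/p = 100.00/44.57 = 2.2437
(1−p)/p = 2.2437/3 = 0.7479  ⇒  p = 1/(1 + 0.7479) = 0.5721
Sb-121: 57.21%, Sb-123: 42.79%.

42.79%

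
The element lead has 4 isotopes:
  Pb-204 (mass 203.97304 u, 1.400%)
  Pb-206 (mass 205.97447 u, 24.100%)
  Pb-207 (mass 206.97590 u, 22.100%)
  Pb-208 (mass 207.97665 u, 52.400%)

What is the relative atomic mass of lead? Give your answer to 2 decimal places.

207.22 u

Weight each isotope mass by its fractional abundance: 0.01400 × 203.97304 + 0.24100 × 205.97447 + 0.22100 × 206.97590 + 0.52400 × 207.97665
= 2.855623 + 49.639847 + 45.741674 + 108.979765 = 207.216909 u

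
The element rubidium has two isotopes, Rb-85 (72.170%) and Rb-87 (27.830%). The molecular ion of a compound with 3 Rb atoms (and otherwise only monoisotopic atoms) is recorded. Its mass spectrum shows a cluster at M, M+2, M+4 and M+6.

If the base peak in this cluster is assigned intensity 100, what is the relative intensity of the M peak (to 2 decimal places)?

Binomial terms of (0.72170 + 0.27830)^3: M 0.3759, M+2 0.4349, M+4 0.1677, M+6 0.0216 → M+2 is the base peak.
P(M+2) = C(3,1) × 0.72170^2 × 0.27830^1 = 3 × 0.52085089 × 0.2783 = 0.434858 (base)
P(M) = C(3,0) × 0.72170^3 × 0.27830^0 = 1 × 0.37589809 × 1.0000 = 0.375898
Relative intensity = 0.375898 / 0.434858 × 100 = 86.44

86.44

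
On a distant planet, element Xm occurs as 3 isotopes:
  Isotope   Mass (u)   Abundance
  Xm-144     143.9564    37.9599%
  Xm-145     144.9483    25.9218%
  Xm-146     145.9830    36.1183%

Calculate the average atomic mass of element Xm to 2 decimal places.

The abundance-weighted mean is 0.379599 × 143.9564 + 0.259218 × 144.9483 + 0.361183 × 145.9830
= 54.64571 + 37.57321 + 52.72658 = 144.94550 u

144.95 u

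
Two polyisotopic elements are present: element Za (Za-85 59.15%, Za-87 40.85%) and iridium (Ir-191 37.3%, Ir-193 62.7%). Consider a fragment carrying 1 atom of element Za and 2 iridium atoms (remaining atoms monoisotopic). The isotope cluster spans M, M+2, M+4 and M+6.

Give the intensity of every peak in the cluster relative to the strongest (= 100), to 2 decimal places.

19.43 : 78.73 : 100.00 : 37.91

Element Za pattern (n=1): 0.5915 : 0.4085
Iridium pattern (n=2): 0.139129 : 0.467742 : 0.393129
Convolve the two distributions (both contribute in 2-u steps):
  M: 0.5915×0.139129 = 0.082295
  M+2: 0.5915×0.467742 + 0.4085×0.139129 = 0.333504
  M+4: 0.5915×0.393129 + 0.4085×0.467742 = 0.423608
  M+6: 0.4085×0.393129 = 0.160593
Scale to base peak (0.423608) = 100: 19.43 : 78.73 : 100.00 : 37.91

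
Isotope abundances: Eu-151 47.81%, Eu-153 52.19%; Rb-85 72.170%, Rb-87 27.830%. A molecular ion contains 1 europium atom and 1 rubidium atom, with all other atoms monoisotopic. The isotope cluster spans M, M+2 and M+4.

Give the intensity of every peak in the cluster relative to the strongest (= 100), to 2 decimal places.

67.69 : 100.00 : 28.50

Europium pattern (n=1): 0.4781 : 0.5219
Rubidium pattern (n=1): 0.7217 : 0.2783
Convolve the two distributions (both contribute in 2-u steps):
  M: 0.4781×0.7217 = 0.345045
  M+2: 0.4781×0.2783 + 0.5219×0.7217 = 0.509710
  M+4: 0.5219×0.2783 = 0.145245
Scale to base peak (0.509710) = 100: 67.69 : 100.00 : 28.50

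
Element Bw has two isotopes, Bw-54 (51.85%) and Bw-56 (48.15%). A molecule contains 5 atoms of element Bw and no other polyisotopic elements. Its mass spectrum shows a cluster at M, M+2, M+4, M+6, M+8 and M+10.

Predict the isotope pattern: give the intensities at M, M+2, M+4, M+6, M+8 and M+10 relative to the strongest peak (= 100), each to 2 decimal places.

11.60 : 53.84 : 100.00 : 92.86 : 43.12 : 8.01

The 5 Bw atoms are independent, so intensities follow the terms of (0.5185 + 0.4815)^5.
P(M) = 0.5185^5 = 0.037475
P(M+2) = 5 × 0.5185^4 × 0.4815^1 = 0.174005
P(M+4) = 10 × 0.5185^3 × 0.4815^2 = 0.323176
P(M+6) = 10 × 0.5185^2 × 0.4815^3 = 0.300114
P(M+8) = 5 × 0.5185^1 × 0.4815^4 = 0.139349
P(M+10) = 0.4815^5 = 0.025881
The M+4 peak is largest (0.323176); scaling to 100 gives 11.60 : 53.84 : 100.00 : 92.86 : 43.12 : 8.01.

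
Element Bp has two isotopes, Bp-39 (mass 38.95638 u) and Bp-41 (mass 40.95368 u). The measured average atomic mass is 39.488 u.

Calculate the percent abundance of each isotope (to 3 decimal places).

Let x be the fractional abundance of Bp-39; then Bp-41 has abundance 1 − x.
38.95638·x + 40.95368·(1 − x) = 39.488
(38.95638 − 40.95368)·x = 39.488 − 40.95368
x = -1.46568 / -1.99730 = 0.73383 → 73.383% Bp-39, 26.617% Bp-41.

Bp-39: 73.383%, Bp-41: 26.617%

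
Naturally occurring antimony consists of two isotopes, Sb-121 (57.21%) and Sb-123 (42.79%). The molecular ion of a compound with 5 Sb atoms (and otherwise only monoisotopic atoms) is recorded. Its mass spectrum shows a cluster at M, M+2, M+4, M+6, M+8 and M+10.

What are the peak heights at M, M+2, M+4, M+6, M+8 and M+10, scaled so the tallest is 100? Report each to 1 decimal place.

17.9 : 66.8 : 100.0 : 74.8 : 28.0 : 4.2

The 5 Sb atoms are independent, so intensities follow the terms of (0.5721 + 0.4279)^5.
P(M) = 0.5721^5 = 0.061286
P(M+2) = 5 × 0.5721^4 × 0.4279^1 = 0.229192
P(M+4) = 10 × 0.5721^3 × 0.4279^2 = 0.342847
P(M+6) = 10 × 0.5721^2 × 0.4279^3 = 0.256431
P(M+8) = 5 × 0.5721^1 × 0.4279^4 = 0.095898
P(M+10) = 0.4279^5 = 0.014345
The M+4 peak is largest (0.342847); scaling to 100 gives 17.9 : 66.8 : 100.0 : 74.8 : 28.0 : 4.2.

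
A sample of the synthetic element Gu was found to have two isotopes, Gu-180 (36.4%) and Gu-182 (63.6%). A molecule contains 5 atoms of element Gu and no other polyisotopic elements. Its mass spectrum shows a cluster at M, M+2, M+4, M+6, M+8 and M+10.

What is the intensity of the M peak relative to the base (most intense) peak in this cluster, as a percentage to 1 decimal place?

1.9%

Term probabilities: M 0.0064, M+2 0.0558, M+4 0.1951, M+6 0.3409, M+8 0.2978, M+10 0.1041. Base peak = M+6.
P(M+6) = C(5,3) × 0.364^2 × 0.636^3 = 10 × 0.132496 × 0.25725946 = 0.340858 (base)
P(M) = C(5,0) × 0.364^5 × 0.636^0 = 1 × 0.00639009 × 1.0000 = 0.006390
Relative intensity = 0.006390 / 0.340858 × 100 = 1.9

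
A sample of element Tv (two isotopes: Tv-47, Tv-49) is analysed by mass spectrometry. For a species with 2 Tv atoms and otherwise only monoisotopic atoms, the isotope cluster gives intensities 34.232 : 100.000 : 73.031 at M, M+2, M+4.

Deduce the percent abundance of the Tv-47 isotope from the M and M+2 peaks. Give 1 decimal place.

Let p = fractional abundance of Tv-47. I(M+2)/I(M) = [C(2,1)·p^1·(1−p)] / p^2 = 2·(1−p)/p = 100.000/34.232 = 2.9212
(1−p)/p = 2.9212/2 = 1.4606  ⇒  p = 1/(1 + 1.4606) = 0.4064
Tv-47: 40.6%, Tv-49: 59.4%.

40.6%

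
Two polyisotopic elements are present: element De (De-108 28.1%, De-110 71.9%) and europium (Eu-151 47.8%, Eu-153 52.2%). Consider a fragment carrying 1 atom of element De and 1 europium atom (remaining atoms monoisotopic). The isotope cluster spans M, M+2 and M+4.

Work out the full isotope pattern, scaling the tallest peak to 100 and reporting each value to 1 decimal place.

Element De pattern (n=1): 0.2810 : 0.7190
Europium pattern (n=1): 0.4780 : 0.5220
Convolve the two distributions (both contribute in 2-u steps):
  M: 0.2810×0.4780 = 0.134318
  M+2: 0.2810×0.5220 + 0.7190×0.4780 = 0.490364
  M+4: 0.7190×0.5220 = 0.375318
Scale to base peak (0.490364) = 100: 27.4 : 100.0 : 76.5

27.4 : 100.0 : 76.5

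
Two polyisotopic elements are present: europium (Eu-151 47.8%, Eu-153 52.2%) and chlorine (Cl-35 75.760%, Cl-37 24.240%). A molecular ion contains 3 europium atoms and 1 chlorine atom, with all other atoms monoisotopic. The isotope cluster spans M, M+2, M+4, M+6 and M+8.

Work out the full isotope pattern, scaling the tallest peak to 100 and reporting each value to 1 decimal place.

21.6 : 77.7 : 100.0 : 52.9 : 9.0

Europium pattern (n=3): 0.10921535 : 0.35780594 : 0.39074206 : 0.14223665
Chlorine pattern (n=1): 0.7576 : 0.2424
Convolve the two distributions (both contribute in 2-u steps):
  M: 0.10921535×0.7576 = 0.082742
  M+2: 0.10921535×0.2424 + 0.35780594×0.7576 = 0.297548
  M+4: 0.35780594×0.2424 + 0.39074206×0.7576 = 0.382758
  M+6: 0.39074206×0.2424 + 0.14223665×0.7576 = 0.202474
  M+8: 0.14223665×0.2424 = 0.034478
Scale to base peak (0.382758) = 100: 21.6 : 77.7 : 100.0 : 52.9 : 9.0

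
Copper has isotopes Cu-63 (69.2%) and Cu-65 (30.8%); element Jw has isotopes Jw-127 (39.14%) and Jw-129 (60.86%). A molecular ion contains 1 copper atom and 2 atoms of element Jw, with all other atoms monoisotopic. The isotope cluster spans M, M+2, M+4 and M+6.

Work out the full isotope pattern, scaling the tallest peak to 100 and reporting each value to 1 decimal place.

Copper pattern (n=1): 0.6920 : 0.3080
Element Jw pattern (n=2): 0.15319396 : 0.47641208 : 0.37039396
Convolve the two distributions (both contribute in 2-u steps):
  M: 0.6920×0.15319396 = 0.106010
  M+2: 0.6920×0.47641208 + 0.3080×0.15319396 = 0.376861
  M+4: 0.6920×0.37039396 + 0.3080×0.47641208 = 0.403048
  M+6: 0.3080×0.37039396 = 0.114081
Scale to base peak (0.403048) = 100: 26.3 : 93.5 : 100.0 : 28.3

26.3 : 93.5 : 100.0 : 28.3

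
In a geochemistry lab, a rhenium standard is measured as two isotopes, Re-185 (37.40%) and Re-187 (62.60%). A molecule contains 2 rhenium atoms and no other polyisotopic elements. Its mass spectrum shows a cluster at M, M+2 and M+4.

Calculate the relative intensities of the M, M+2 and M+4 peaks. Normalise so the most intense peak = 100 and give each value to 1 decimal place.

Expanding (0.3740 + 0.6260)^2:
P(M) = 0.3740^2 = 0.139876
P(M+2) = 2 × 0.3740^1 × 0.6260^1 = 0.468248
P(M+4) = 0.6260^2 = 0.391876
The M+2 peak is largest (0.468248); scaling to 100 gives 29.9 : 100.0 : 83.7.

29.9 : 100.0 : 83.7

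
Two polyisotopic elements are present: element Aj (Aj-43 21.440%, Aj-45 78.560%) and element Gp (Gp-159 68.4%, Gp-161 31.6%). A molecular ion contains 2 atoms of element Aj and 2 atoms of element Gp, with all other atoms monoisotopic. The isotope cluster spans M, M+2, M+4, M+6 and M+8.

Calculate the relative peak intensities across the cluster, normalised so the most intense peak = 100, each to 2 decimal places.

Element Aj pattern (n=2): 0.04596736 : 0.33686528 : 0.61716736
Element Gp pattern (n=2): 0.467856 : 0.432288 : 0.099856
Convolve the two distributions (both contribute in 2-u steps):
  M: 0.04596736×0.467856 = 0.021506
  M+2: 0.04596736×0.432288 + 0.33686528×0.467856 = 0.177476
  M+4: 0.04596736×0.099856 + 0.33686528×0.432288 + 0.61716736×0.467856 = 0.438958
  M+6: 0.33686528×0.099856 + 0.61716736×0.432288 = 0.300432
  M+8: 0.61716736×0.099856 = 0.061628
Scale to base peak (0.438958) = 100: 4.90 : 40.43 : 100.00 : 68.44 : 14.04

4.90 : 40.43 : 100.00 : 68.44 : 14.04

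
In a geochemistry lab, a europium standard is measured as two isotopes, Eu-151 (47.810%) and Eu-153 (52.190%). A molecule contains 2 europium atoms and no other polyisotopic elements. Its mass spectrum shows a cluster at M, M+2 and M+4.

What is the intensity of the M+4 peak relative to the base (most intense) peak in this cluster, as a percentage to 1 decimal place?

54.6%

Binomial terms of (0.47810 + 0.52190)^2: M 0.2286, M+2 0.4990, M+4 0.2724 → M+2 is the base peak.
P(M+2) = C(2,1) × 0.47810^1 × 0.52190^1 = 2 × 0.4781 × 0.5219 = 0.499041 (base)
P(M+4) = C(2,2) × 0.47810^0 × 0.52190^2 = 1 × 1.0000 × 0.27237961 = 0.272380
Relative intensity = 0.272380 / 0.499041 × 100 = 54.6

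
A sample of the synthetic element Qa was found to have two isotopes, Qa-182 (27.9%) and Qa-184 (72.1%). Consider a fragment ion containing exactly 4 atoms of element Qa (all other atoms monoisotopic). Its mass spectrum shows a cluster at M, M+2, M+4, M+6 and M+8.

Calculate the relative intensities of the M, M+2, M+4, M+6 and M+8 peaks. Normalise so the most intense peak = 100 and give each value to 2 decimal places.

1.45 : 14.97 : 58.04 : 100.00 : 64.61

Each Qa atom is independently Qa-182 (p = 0.279) or Qa-184 (q = 0.721); the cluster is the binomial expansion (p + q)^4.
P(M) = 0.279^4 = 0.006059
P(M+2) = 4 × 0.279^3 × 0.721^1 = 0.062634
P(M+4) = 6 × 0.279^2 × 0.721^2 = 0.242790
P(M+6) = 4 × 0.279^1 × 0.721^3 = 0.418283
P(M+8) = 0.721^4 = 0.270235
The M+6 peak is largest (0.418283); scaling to 100 gives 1.45 : 14.97 : 58.04 : 100.00 : 64.61.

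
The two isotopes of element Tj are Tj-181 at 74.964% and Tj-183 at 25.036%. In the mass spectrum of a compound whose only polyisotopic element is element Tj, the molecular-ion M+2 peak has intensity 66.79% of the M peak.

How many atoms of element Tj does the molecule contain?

2

With n Tj atoms, P(M+2)/P(M) = C(n,1)·p^(n−1)q / p^n = n·q/p = n · 0.25036/0.74964.
n = 0.6679 × 0.74964/0.25036 = 2.00 ≈ 2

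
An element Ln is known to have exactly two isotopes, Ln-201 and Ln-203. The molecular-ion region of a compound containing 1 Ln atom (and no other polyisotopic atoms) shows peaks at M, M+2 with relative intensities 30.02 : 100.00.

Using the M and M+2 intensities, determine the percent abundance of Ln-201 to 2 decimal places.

23.09%

Let p = fractional abundance of Ln-201. I(M+2)/I(M) = [C(1,1)·p^0·(1−p)] / p^1 = 1·(1−p)/p = 100.00/30.02 = 3.3311
(1−p)/p = 3.3311/1 = 3.3311  ⇒  p = 1/(1 + 3.3311) = 0.2309
Ln-201: 23.09%, Ln-203: 76.91%.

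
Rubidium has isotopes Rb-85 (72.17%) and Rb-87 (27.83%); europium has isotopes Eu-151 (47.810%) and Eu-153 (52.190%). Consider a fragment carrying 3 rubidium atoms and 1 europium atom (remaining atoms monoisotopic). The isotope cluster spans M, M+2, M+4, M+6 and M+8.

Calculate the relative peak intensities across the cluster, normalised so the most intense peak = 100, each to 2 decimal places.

44.47 : 100.00 : 76.00 : 24.21 : 2.78

Rubidium pattern (n=3): 0.37589809 : 0.43485841 : 0.16768892 : 0.02155458
Europium pattern (n=1): 0.4781 : 0.5219
Convolve the two distributions (both contribute in 2-u steps):
  M: 0.37589809×0.4781 = 0.179717
  M+2: 0.37589809×0.5219 + 0.43485841×0.4781 = 0.404087
  M+4: 0.43485841×0.5219 + 0.16768892×0.4781 = 0.307125
  M+6: 0.16768892×0.5219 + 0.02155458×0.4781 = 0.097822
  M+8: 0.02155458×0.5219 = 0.011249
Scale to base peak (0.404087) = 100: 44.47 : 100.00 : 76.00 : 24.21 : 2.78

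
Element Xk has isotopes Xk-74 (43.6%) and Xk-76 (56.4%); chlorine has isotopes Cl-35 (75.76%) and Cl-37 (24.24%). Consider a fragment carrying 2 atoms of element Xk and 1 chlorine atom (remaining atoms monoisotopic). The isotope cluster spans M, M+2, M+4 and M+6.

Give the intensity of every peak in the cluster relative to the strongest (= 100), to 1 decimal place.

34.4 : 100.0 : 86.0 : 18.4

Element Xk pattern (n=2): 0.190096 : 0.491808 : 0.318096
Chlorine pattern (n=1): 0.7576 : 0.2424
Convolve the two distributions (both contribute in 2-u steps):
  M: 0.190096×0.7576 = 0.144017
  M+2: 0.190096×0.2424 + 0.491808×0.7576 = 0.418673
  M+4: 0.491808×0.2424 + 0.318096×0.7576 = 0.360204
  M+6: 0.318096×0.2424 = 0.077106
Scale to base peak (0.418673) = 100: 34.4 : 100.0 : 86.0 : 18.4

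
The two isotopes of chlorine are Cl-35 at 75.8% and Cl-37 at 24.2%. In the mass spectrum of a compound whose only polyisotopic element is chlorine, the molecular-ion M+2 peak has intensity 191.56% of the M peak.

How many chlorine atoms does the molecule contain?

For n independent Cl atoms, I(M+2)/I(M) = n · (abundance Cl-37) / (abundance Cl-35) = n · 0.242/0.758.
n = 1.9156 × 0.758/0.242 = 6.00 ≈ 6

6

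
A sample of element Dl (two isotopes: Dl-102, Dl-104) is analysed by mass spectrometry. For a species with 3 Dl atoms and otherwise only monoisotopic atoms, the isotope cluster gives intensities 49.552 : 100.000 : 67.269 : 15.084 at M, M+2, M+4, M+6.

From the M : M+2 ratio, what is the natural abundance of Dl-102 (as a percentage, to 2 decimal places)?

Let p = fractional abundance of Dl-102. I(M+2)/I(M) = [C(3,1)·p^2·(1−p)] / p^3 = 3·(1−p)/p = 100.000/49.552 = 2.0181
(1−p)/p = 2.0181/3 = 0.6727  ⇒  p = 1/(1 + 0.6727) = 0.5978
Dl-102: 59.78%, Dl-104: 40.22%.

59.78%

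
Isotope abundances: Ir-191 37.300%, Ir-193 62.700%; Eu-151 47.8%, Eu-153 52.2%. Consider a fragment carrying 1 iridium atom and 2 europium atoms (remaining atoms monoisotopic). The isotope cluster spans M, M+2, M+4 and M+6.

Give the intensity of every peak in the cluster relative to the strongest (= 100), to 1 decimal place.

Iridium pattern (n=1): 0.3730 : 0.6270
Europium pattern (n=2): 0.228484 : 0.499032 : 0.272484
Convolve the two distributions (both contribute in 2-u steps):
  M: 0.3730×0.228484 = 0.085225
  M+2: 0.3730×0.499032 + 0.6270×0.228484 = 0.329398
  M+4: 0.3730×0.272484 + 0.6270×0.499032 = 0.414530
  M+6: 0.6270×0.272484 = 0.170847
Scale to base peak (0.414530) = 100: 20.6 : 79.5 : 100.0 : 41.2

20.6 : 79.5 : 100.0 : 41.2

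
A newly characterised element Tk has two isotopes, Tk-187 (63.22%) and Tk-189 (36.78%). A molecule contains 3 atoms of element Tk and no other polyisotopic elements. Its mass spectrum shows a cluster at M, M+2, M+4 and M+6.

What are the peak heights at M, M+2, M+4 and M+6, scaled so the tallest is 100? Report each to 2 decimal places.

Each Tk atom is independently Tk-187 (p = 0.6322) or Tk-189 (q = 0.3678); the cluster is the binomial expansion (p + q)^3.
P(M) = 0.6322^3 = 0.252676
P(M+2) = 3 × 0.6322^2 × 0.3678^1 = 0.441003
P(M+4) = 3 × 0.6322^1 × 0.3678^2 = 0.256566
P(M+6) = 0.3678^3 = 0.049755
The M+2 peak is largest (0.441003); scaling to 100 gives 57.30 : 100.00 : 58.18 : 11.28.

57.30 : 100.00 : 58.18 : 11.28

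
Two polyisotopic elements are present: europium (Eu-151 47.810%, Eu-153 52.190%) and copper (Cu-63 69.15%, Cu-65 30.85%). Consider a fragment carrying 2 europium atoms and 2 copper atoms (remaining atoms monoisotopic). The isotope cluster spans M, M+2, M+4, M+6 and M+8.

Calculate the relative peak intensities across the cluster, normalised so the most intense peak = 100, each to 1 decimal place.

30.0 : 92.1 : 100.0 : 44.9 : 7.1

Europium pattern (n=2): 0.22857961 : 0.49904078 : 0.27237961
Copper pattern (n=2): 0.47817225 : 0.4266555 : 0.09517225
Convolve the two distributions (both contribute in 2-u steps):
  M: 0.22857961×0.47817225 = 0.109300
  M+2: 0.22857961×0.4266555 + 0.49904078×0.47817225 = 0.336152
  M+4: 0.22857961×0.09517225 + 0.49904078×0.4266555 + 0.27237961×0.47817225 = 0.364917
  M+6: 0.49904078×0.09517225 + 0.27237961×0.4266555 = 0.163707
  M+8: 0.27237961×0.09517225 = 0.025923
Scale to base peak (0.364917) = 100: 30.0 : 92.1 : 100.0 : 44.9 : 7.1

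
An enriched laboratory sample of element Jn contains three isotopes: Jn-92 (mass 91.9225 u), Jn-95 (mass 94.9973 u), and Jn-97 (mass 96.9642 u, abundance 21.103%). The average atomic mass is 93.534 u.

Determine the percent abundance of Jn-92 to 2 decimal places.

Let x and y be the fractions of Jn-92 and Jn-95. Then x + y = 1 − 0.21103 = 0.78897 and 91.9225x + 94.9973y = 93.534 − 0.21103×96.9642 = 73.071644874.
Substituting: 91.9225x + 94.9973(0.78897 − x) = 73.071644874
(91.9225 − 94.9973)x = -1.878374907  ⇒  x = 0.61089, y = 0.17808
Jn-92: 61.09%, Jn-95: 17.81%.

61.09%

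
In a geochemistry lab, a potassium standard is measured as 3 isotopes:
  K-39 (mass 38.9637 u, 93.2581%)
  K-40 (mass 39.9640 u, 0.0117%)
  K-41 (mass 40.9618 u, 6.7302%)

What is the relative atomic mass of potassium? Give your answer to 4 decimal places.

The abundance-weighted mean is 0.932581 × 38.9637 + 0.000117 × 39.9640 + 0.067302 × 40.9618
= 36.33681 + 0.00468 + 2.75681 = 39.09830 u

39.0983 u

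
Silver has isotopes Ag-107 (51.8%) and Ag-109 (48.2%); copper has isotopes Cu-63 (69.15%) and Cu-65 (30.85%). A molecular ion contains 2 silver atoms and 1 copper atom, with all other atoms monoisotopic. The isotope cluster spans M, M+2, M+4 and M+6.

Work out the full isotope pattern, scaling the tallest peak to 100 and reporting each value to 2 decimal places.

Silver pattern (n=2): 0.268324 : 0.499352 : 0.232324
Copper pattern (n=1): 0.6915 : 0.3085
Convolve the two distributions (both contribute in 2-u steps):
  M: 0.268324×0.6915 = 0.185546
  M+2: 0.268324×0.3085 + 0.499352×0.6915 = 0.428080
  M+4: 0.499352×0.3085 + 0.232324×0.6915 = 0.314702
  M+6: 0.232324×0.3085 = 0.071672
Scale to base peak (0.428080) = 100: 43.34 : 100.00 : 73.51 : 16.74

43.34 : 100.00 : 73.51 : 16.74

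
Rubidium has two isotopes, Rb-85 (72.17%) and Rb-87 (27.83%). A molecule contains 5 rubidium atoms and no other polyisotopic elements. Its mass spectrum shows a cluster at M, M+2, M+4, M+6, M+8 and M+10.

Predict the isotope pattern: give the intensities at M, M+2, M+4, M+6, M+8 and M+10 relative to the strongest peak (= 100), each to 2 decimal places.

51.86 : 100.00 : 77.12 : 29.74 : 5.73 : 0.44

Expanding (0.7217 + 0.2783)^5:
P(M) = 0.7217^5 = 0.195787
P(M+2) = 5 × 0.7217^4 × 0.2783^1 = 0.377494
P(M+4) = 10 × 0.7217^3 × 0.2783^2 = 0.291136
P(M+6) = 10 × 0.7217^2 × 0.2783^3 = 0.112267
P(M+8) = 5 × 0.7217^1 × 0.2783^4 = 0.021646
P(M+10) = 0.2783^5 = 0.001669
The M+2 peak is largest (0.377494); scaling to 100 gives 51.86 : 100.00 : 77.12 : 29.74 : 5.73 : 0.44.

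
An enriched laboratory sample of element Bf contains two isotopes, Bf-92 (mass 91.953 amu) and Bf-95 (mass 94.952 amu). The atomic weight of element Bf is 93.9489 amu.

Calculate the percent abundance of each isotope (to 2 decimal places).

Bf-92: 33.45%, Bf-95: 66.55%

Let x be the fractional abundance of Bf-92; then Bf-95 has abundance 1 − x.
91.953·x + 94.952·(1 − x) = 93.9489
(91.953 − 94.952)·x = 93.9489 − 94.952
x = -1.0031 / -2.999 = 0.33448 → 33.45% Bf-92, 66.55% Bf-95.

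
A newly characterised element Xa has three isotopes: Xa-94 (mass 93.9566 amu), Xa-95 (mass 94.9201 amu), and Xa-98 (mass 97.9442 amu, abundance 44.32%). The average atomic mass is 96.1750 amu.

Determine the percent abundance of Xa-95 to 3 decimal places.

The remaining 55.68% is split between Xa-94 (fraction x) and Xa-95 (fraction 0.5568 − x).
Substituting: 93.9566x + 94.9201(0.5568 − x) = 52.76613056
(93.9566 − 94.9201)x = -0.08538112  ⇒  x = 0.08862, y = 0.46818
Xa-94: 8.862%, Xa-95: 46.818%.

46.818%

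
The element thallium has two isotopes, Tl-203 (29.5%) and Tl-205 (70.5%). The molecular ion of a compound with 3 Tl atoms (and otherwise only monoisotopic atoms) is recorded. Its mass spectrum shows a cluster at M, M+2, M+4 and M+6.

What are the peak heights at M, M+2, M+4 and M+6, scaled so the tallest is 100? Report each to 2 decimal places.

5.84 : 41.84 : 100.00 : 79.66

The 3 Tl atoms are independent, so intensities follow the terms of (0.295 + 0.705)^3.
P(M) = 0.295^3 = 0.025672
P(M+2) = 3 × 0.295^2 × 0.705^1 = 0.184058
P(M+4) = 3 × 0.295^1 × 0.705^2 = 0.439867
P(M+6) = 0.705^3 = 0.350403
The M+4 peak is largest (0.439867); scaling to 100 gives 5.84 : 41.84 : 100.00 : 79.66.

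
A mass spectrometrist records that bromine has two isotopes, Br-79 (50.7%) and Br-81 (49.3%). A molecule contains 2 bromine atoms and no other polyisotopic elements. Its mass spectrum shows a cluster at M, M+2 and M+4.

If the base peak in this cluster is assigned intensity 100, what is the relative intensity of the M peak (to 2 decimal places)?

51.42

(0.507 + 0.493)^2 gives M 0.2570, M+2 0.4999, M+4 0.2430; the largest is M+2.
P(M+2) = C(2,1) × 0.507^1 × 0.493^1 = 2 × 0.5070 × 0.4930 = 0.499902 (base)
P(M) = C(2,0) × 0.507^2 × 0.493^0 = 1 × 0.257049 × 1.0000 = 0.257049
Relative intensity = 0.257049 / 0.499902 × 100 = 51.42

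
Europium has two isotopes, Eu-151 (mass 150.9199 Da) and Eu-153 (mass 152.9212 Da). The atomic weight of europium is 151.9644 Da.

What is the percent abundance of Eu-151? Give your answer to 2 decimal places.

Writing the weighted mean with unknown fraction x of Eu-151:
150.9199·x + 152.9212·(1 − x) = 151.9644
(150.9199 − 152.9212)·x = 151.9644 − 152.9212
x = -0.9568 / -2.0013 = 0.47809 → 47.81% Eu-151, 52.19% Eu-153.

47.81%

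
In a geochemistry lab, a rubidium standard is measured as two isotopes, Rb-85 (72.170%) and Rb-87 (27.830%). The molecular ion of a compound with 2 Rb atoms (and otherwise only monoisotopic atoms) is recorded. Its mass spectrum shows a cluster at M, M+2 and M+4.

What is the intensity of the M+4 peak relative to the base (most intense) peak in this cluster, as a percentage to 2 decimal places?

14.87%

Binomial terms of (0.72170 + 0.27830)^2: M 0.5209, M+2 0.4017, M+4 0.0775 → M is the base peak.
P(M) = C(2,0) × 0.72170^2 × 0.27830^0 = 1 × 0.52085089 × 1.0000 = 0.520851 (base)
P(M+4) = C(2,2) × 0.72170^0 × 0.27830^2 = 1 × 1.0000 × 0.07745089 = 0.077451
Relative intensity = 0.077451 / 0.520851 × 100 = 14.87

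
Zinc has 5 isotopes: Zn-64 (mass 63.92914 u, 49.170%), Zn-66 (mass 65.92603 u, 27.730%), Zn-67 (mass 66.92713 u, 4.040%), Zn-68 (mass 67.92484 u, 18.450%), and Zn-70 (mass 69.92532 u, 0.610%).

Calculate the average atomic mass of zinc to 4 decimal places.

65.3778 u

Ar = Σ fᵢ·mᵢ = 0.49170 × 63.92914 + 0.27730 × 65.92603 + 0.04040 × 66.92713 + 0.18450 × 67.92484 + 0.00610 × 69.92532
= 31.433958 + 18.281288 + 2.703856 + 12.532133 + 0.426544 = 65.377779 u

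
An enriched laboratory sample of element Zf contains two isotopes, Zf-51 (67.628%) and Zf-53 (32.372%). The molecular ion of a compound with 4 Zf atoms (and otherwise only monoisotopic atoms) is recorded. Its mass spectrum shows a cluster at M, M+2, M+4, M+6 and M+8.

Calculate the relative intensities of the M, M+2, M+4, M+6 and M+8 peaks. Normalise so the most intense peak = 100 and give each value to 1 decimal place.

52.2 : 100.0 : 71.8 : 22.9 : 2.7

The 4 Zf atoms are independent, so intensities follow the terms of (0.67628 + 0.32372)^4.
P(M) = 0.67628^4 = 0.209173
P(M+2) = 4 × 0.67628^3 × 0.32372^1 = 0.400506
P(M+4) = 6 × 0.67628^2 × 0.32372^2 = 0.287570
P(M+6) = 4 × 0.67628^1 × 0.32372^3 = 0.091769
P(M+8) = 0.32372^4 = 0.010982
The M+2 peak is largest (0.400506); scaling to 100 gives 52.2 : 100.0 : 71.8 : 22.9 : 2.7.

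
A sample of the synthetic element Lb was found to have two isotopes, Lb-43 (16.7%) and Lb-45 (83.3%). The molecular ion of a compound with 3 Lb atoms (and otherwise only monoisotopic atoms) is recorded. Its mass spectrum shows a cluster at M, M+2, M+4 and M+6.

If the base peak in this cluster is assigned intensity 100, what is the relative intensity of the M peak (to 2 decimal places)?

(0.167 + 0.833)^3 gives M 0.0047, M+2 0.0697, M+4 0.3476, M+6 0.5780; the largest is M+6.
P(M+6) = C(3,3) × 0.167^0 × 0.833^3 = 1 × 1.0000 × 0.57800954 = 0.578010 (base)
P(M) = C(3,0) × 0.167^3 × 0.833^0 = 1 × 0.00465746 × 1.0000 = 0.004657
Relative intensity = 0.004657 / 0.578010 × 100 = 0.81

0.81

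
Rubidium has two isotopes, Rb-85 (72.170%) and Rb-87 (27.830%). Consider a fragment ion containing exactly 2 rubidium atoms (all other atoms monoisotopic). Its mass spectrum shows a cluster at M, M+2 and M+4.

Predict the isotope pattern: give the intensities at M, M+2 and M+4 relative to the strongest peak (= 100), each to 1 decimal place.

100.0 : 77.1 : 14.9

Each Rb atom is independently Rb-85 (p = 0.72170) or Rb-87 (q = 0.27830); the cluster is the binomial expansion (p + q)^2.
P(M) = 0.72170^2 = 0.520851
P(M+2) = 2 × 0.72170^1 × 0.27830^1 = 0.401698
P(M+4) = 0.27830^2 = 0.077451
The M peak is largest (0.520851); scaling to 100 gives 100.0 : 77.1 : 14.9.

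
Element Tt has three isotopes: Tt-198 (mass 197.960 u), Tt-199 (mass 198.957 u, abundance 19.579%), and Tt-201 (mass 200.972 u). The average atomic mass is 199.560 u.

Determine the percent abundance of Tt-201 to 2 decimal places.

The remaining 80.421% is split between Tt-198 (fraction x) and Tt-201 (fraction 0.80421 − x).
Substituting: 197.960x + 200.972(0.80421 − x) = 160.60620897
(197.960 − 200.972)x = -1.01748315  ⇒  x = 0.33781, y = 0.46640
Tt-198: 33.78%, Tt-201: 46.64%.

46.64%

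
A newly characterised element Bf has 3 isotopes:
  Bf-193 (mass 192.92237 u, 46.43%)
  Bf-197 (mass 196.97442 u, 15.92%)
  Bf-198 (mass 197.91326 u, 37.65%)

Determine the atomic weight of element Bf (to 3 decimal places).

The abundance-weighted mean is 0.4643 × 192.92237 + 0.1592 × 196.97442 + 0.3765 × 197.91326
= 89.573856 + 31.358328 + 74.514342 = 195.446526 u

195.447 u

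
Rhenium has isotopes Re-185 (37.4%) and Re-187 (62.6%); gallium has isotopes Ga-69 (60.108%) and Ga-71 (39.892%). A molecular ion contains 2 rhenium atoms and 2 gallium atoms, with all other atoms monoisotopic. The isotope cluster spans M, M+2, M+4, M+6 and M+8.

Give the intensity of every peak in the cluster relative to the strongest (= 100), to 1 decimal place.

13.0 : 60.8 : 100.0 : 67.6 : 16.1

Rhenium pattern (n=2): 0.139876 : 0.468248 : 0.391876
Gallium pattern (n=2): 0.36129717 : 0.47956567 : 0.15913717
Convolve the two distributions (both contribute in 2-u steps):
  M: 0.139876×0.36129717 = 0.050537
  M+2: 0.139876×0.47956567 + 0.468248×0.36129717 = 0.236256
  M+4: 0.139876×0.15913717 + 0.468248×0.47956567 + 0.391876×0.36129717 = 0.388399
  M+6: 0.468248×0.15913717 + 0.391876×0.47956567 = 0.262446
  M+8: 0.391876×0.15913717 = 0.062362
Scale to base peak (0.388399) = 100: 13.0 : 60.8 : 100.0 : 67.6 : 16.1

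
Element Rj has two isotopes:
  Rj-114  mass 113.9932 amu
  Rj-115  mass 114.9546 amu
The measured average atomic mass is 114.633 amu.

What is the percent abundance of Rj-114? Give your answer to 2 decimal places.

Let x be the fractional abundance of Rj-114; then Rj-115 has abundance 1 − x.
113.9932·x + 114.9546·(1 − x) = 114.633
(113.9932 − 114.9546)·x = 114.633 − 114.9546
x = -0.3216 / -0.9614 = 0.33451 → 33.45% Rj-114, 66.55% Rj-115.

33.45%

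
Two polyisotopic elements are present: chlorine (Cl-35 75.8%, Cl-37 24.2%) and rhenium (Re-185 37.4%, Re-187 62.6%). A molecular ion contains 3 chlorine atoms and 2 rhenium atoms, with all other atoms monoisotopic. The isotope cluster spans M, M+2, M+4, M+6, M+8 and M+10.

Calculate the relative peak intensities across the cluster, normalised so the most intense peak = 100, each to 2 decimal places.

15.84 : 68.19 : 100.00 : 59.23 : 15.29 : 1.44

Chlorine pattern (n=3): 0.43551951 : 0.41713346 : 0.13317454 : 0.01417249
Rhenium pattern (n=2): 0.139876 : 0.468248 : 0.391876
Convolve the two distributions (both contribute in 2-u steps):
  M: 0.43551951×0.139876 = 0.060919
  M+2: 0.43551951×0.468248 + 0.41713346×0.139876 = 0.262278
  M+4: 0.43551951×0.391876 + 0.41713346×0.468248 + 0.13317454×0.139876 = 0.384619
  M+6: 0.41713346×0.391876 + 0.13317454×0.468248 + 0.01417249×0.139876 = 0.227806
  M+8: 0.13317454×0.391876 + 0.01417249×0.468248 = 0.058824
  M+10: 0.01417249×0.391876 = 0.005554
Scale to base peak (0.384619) = 100: 15.84 : 68.19 : 100.00 : 59.23 : 15.29 : 1.44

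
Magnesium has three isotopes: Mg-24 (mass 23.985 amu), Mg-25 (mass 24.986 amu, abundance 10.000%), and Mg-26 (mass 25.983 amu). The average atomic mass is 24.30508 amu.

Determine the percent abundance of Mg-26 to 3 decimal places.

11.010%

The remaining 90.000% is split between Mg-24 (fraction x) and Mg-26 (fraction 0.90000 − x).
Substituting: 23.985x + 25.983(0.90000 − x) = 21.80648
(23.985 − 25.983)x = -1.57822  ⇒  x = 0.78990, y = 0.11010
Mg-24: 78.990%, Mg-26: 11.010%.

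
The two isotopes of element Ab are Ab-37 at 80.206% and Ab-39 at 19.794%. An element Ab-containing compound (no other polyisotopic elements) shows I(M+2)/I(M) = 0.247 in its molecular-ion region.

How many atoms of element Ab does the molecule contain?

For n independent Ab atoms, I(M+2)/I(M) = n · (abundance Ab-39) / (abundance Ab-37) = n · 0.19794/0.80206.
n = 0.247 × 0.80206/0.19794 = 1.00 ≈ 1

1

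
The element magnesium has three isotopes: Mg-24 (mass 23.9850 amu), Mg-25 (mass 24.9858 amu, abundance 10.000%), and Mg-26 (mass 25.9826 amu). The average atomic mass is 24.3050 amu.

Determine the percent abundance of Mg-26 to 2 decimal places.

11.01%

The remaining 90.000% is split between Mg-24 (fraction x) and Mg-26 (fraction 0.90000 − x).
Substituting: 23.9850x + 25.9826(0.90000 − x) = 21.80642
(23.9850 − 25.9826)x = -1.57792  ⇒  x = 0.78991, y = 0.11009
Mg-24: 78.99%, Mg-26: 11.01%.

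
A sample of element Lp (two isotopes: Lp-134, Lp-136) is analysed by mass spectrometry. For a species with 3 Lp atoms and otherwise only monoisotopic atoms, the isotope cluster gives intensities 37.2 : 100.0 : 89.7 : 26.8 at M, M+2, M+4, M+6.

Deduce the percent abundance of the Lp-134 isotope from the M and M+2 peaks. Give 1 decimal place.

Write p for the Lp-134 fraction. I(M+2)/I(M) = [C(3,1)·p^2·(1−p)] / p^3 = 3·(1−p)/p = 100.0/37.2 = 2.6882
(1−p)/p = 2.6882/3 = 0.8961  ⇒  p = 1/(1 + 0.8961) = 0.5274
Lp-134: 52.7%, Lp-136: 47.3%.

52.7%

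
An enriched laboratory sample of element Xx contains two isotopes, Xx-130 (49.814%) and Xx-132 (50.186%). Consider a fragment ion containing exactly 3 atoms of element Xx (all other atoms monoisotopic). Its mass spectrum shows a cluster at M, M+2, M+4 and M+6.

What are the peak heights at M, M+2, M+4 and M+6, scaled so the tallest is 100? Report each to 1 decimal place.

The 3 Xx atoms are independent, so intensities follow the terms of (0.49814 + 0.50186)^3.
P(M) = 0.49814^3 = 0.123610
P(M+2) = 3 × 0.49814^2 × 0.50186^1 = 0.373600
P(M+4) = 3 × 0.49814^1 × 0.50186^2 = 0.376390
P(M+6) = 0.50186^3 = 0.126400
The M+4 peak is largest (0.376390); scaling to 100 gives 32.8 : 99.3 : 100.0 : 33.6.

32.8 : 99.3 : 100.0 : 33.6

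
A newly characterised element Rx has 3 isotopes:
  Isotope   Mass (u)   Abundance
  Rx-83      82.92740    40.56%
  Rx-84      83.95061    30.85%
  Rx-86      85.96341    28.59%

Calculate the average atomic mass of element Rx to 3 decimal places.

Weight each isotope mass by its fractional abundance: 0.4056 × 82.92740 + 0.3085 × 83.95061 + 0.2859 × 85.96341
= 33.635353 + 25.898763 + 24.576939 = 84.111055 u

84.111 u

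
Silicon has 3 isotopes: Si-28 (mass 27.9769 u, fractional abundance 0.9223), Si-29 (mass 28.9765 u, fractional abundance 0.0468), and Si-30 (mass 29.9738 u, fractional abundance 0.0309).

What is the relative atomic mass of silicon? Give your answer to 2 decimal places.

Average mass = Σ (abundance × isotope mass) = 0.9223 × 27.9769 + 0.0468 × 28.9765 + 0.0309 × 29.9738
= 25.80309 + 1.35610 + 0.92619 = 28.08538 u

28.09 u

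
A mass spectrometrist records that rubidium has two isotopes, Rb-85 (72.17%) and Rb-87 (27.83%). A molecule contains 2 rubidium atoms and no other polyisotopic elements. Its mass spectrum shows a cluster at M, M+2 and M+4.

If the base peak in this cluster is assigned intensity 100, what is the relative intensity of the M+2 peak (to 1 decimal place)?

77.1

(0.7217 + 0.2783)^2 gives M 0.5209, M+2 0.4017, M+4 0.0775; the largest is M.
P(M) = C(2,0) × 0.7217^2 × 0.2783^0 = 1 × 0.52085089 × 1.0000 = 0.520851 (base)
P(M+2) = C(2,1) × 0.7217^1 × 0.2783^1 = 2 × 0.7217 × 0.2783 = 0.401698
Relative intensity = 0.401698 / 0.520851 × 100 = 77.1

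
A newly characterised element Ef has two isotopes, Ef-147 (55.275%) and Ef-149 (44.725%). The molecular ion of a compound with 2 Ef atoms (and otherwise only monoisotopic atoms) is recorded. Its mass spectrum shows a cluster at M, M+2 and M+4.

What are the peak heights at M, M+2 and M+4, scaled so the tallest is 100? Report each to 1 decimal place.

Each Ef atom is independently Ef-147 (p = 0.55275) or Ef-149 (q = 0.44725); the cluster is the binomial expansion (p + q)^2.
P(M) = 0.55275^2 = 0.305533
P(M+2) = 2 × 0.55275^1 × 0.44725^1 = 0.494435
P(M+4) = 0.44725^2 = 0.200033
The M+2 peak is largest (0.494435); scaling to 100 gives 61.8 : 100.0 : 40.5.

61.8 : 100.0 : 40.5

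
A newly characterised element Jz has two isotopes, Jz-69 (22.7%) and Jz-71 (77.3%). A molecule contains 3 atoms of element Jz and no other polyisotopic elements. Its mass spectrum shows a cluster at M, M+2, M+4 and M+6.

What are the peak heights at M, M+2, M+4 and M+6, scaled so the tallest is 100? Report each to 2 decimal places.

2.53 : 25.87 : 88.10 : 100.00

Expanding (0.227 + 0.773)^3:
P(M) = 0.227^3 = 0.011697
P(M+2) = 3 × 0.227^2 × 0.773^1 = 0.119496
P(M+4) = 3 × 0.227^1 × 0.773^2 = 0.406917
P(M+6) = 0.773^3 = 0.461890
The M+6 peak is largest (0.461890); scaling to 100 gives 2.53 : 25.87 : 88.10 : 100.00.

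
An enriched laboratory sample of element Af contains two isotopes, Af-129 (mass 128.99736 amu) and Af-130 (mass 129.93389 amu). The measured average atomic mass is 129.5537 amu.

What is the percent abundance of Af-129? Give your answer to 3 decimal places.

40.596%

Let x be the fractional abundance of Af-129; then Af-130 has abundance 1 − x.
128.99736·x + 129.93389·(1 − x) = 129.5537
(128.99736 − 129.93389)·x = 129.5537 − 129.93389
x = -0.38019 / -0.93653 = 0.40596 → 40.596% Af-129, 59.404% Af-130.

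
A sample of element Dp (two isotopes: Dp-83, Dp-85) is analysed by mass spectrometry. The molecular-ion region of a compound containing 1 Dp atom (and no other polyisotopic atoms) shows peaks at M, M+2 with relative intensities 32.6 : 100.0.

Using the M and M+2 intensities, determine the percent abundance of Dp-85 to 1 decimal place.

Write p for the Dp-83 fraction. I(M+2)/I(M) = [C(1,1)·p^0·(1−p)] / p^1 = 1·(1−p)/p = 100.0/32.6 = 3.0675
(1−p)/p = 3.0675/1 = 3.0675  ⇒  p = 1/(1 + 3.0675) = 0.2459
Dp-83: 24.6%, Dp-85: 75.4%.

75.4%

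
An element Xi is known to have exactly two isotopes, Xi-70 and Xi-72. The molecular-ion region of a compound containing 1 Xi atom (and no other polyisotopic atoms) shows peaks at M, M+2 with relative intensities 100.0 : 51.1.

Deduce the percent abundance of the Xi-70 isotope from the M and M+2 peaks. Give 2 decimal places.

Let p = fractional abundance of Xi-70. I(M+2)/I(M) = [C(1,1)·p^0·(1−p)] / p^1 = 1·(1−p)/p = 51.1/100.0 = 0.5110
(1−p)/p = 0.5110/1 = 0.5110  ⇒  p = 1/(1 + 0.5110) = 0.6618
Xi-70: 66.18%, Xi-72: 33.82%.

66.18%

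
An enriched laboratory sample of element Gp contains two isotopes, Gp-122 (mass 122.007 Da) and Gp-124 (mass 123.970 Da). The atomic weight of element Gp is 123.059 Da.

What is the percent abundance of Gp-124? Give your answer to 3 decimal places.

53.591%

With x = fraction of Gp-122 (so Gp-124 is 1 − x):
122.007·x + 123.970·(1 − x) = 123.059
(122.007 − 123.970)·x = 123.059 − 123.970
x = -0.911 / -1.963 = 0.46409 → 46.409% Gp-122, 53.591% Gp-124.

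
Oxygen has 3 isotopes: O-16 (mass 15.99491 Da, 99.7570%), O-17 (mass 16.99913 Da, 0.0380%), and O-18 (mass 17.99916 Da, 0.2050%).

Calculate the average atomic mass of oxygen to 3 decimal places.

Ar = Σ fᵢ·mᵢ = 0.997570 × 15.99491 + 0.000380 × 16.99913 + 0.002050 × 17.99916
= 15.956042 + 0.006460 + 0.036898 = 15.999400 Da

15.999 Da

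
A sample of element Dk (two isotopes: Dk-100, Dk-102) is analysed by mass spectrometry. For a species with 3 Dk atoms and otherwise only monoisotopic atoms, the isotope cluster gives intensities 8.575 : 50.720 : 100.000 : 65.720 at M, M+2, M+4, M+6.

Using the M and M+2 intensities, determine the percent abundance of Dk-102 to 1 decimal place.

If p is the fraction of Dk that is Dk-100, then I(M+2)/I(M) = [C(3,1)·p^2·(1−p)] / p^3 = 3·(1−p)/p = 50.720/8.575 = 5.9149
(1−p)/p = 5.9149/3 = 1.9716  ⇒  p = 1/(1 + 1.9716) = 0.3365
Dk-100: 33.7%, Dk-102: 66.3%.

66.3%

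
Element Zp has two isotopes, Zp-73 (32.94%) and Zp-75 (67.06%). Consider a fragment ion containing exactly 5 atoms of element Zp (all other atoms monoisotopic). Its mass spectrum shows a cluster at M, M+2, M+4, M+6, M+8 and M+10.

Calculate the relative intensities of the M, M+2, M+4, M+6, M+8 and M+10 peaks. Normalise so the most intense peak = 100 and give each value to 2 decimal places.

Each Zp atom is independently Zp-73 (p = 0.3294) or Zp-75 (q = 0.6706); the cluster is the binomial expansion (p + q)^5.
P(M) = 0.3294^5 = 0.003878
P(M+2) = 5 × 0.3294^4 × 0.6706^1 = 0.039476
P(M+4) = 10 × 0.3294^3 × 0.6706^2 = 0.160730
P(M+6) = 10 × 0.3294^2 × 0.6706^3 = 0.327218
P(M+8) = 5 × 0.3294^1 × 0.6706^4 = 0.333079
P(M+10) = 0.6706^5 = 0.135618
The M+8 peak is largest (0.333079); scaling to 100 gives 1.16 : 11.85 : 48.26 : 98.24 : 100.00 : 40.72.

1.16 : 11.85 : 48.26 : 98.24 : 100.00 : 40.72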